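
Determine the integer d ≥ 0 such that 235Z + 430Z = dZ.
(235, 430) = (5); d = 5

In the PID Z, (a, b) is generated by gcd(a, b). Compute gcd(430, 235) with the extended Euclidean algorithm, tracking rows (r, s, t) with s·430 + t·235 = r:
  row A: (430, 1, 0)   [1·430 + 0·235 = 430]
  row B: (235, 0, 1)   [0·430 + 1·235 = 235]
  430 = 1·235 + 195   → row C = row A − 1·row B = (195, 1, −1)   [check: 1·430 − 1·235 = 195]
  235 = 1·195 + 40   → row D = row B − 1·row C = (40, −1, 2)   [check: −1·430 + 2·235 = 40]
  195 = 4·40 + 35   → row E = row C − 4·row D = (35, 5, −9)   [check: 5·430 − 9·235 = 35]
  40 = 1·35 + 5   → row F = row D − 1·row E = (5, −6, 11)   [check: −6·430 + 11·235 = 5]
  35 = 7·5 + 0   → remainder 0, stop. gcd = 5 (last nonzero row F).
So gcd(235, 430) = 5, with Bézout identity −6·430 + 11·235 = 5. Containment (⊇): the Bézout identity exhibits 5 as an element of (235, 430), giving (5) ⊆ (235, 430). Containment (⊆): since 5 | 235 and 5 | 430 (235 = 5·47, 430 = 5·86), every Z-linear combination of 235 and 430 is divisible by 5, so (235, 430) ⊆ (5). Therefore (235, 430) = (5), d = 5.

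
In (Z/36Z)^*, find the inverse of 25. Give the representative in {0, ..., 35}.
25^(−1) ≡ 13 (mod 36)

Apply the extended Euclidean algorithm to (36, 25), tracking rows (r, s, t) with s·36 + t·25 = r. Each division r_prev = q·r_cur + r_new produces the new row as (previous row) − q·(current row):
  row A: (36, 1, 0)   [1·36 + 0·25 = 36]
  row B: (25, 0, 1)   [0·36 + 1·25 = 25]
  36 = 1·25 + 11   → row C = row A − 1·row B = (11, 1, −1)   [check: 1·36 − 1·25 = 11]
  25 = 2·11 + 3   → row D = row B − 2·row C = (3, −2, 3)   [check: −2·36 + 3·25 = 3]
  11 = 3·3 + 2   → row E = row C − 3·row D = (2, 7, −10)   [check: 7·36 − 10·25 = 2]
  3 = 1·2 + 1   → row F = row D − 1·row E = (1, −9, 13)   [check: −9·36 + 13·25 = 1]
  2 = 2·1 + 0   → remainder 0, stop. gcd = 1 (last nonzero row F).
The gcd is 1, so 25 is invertible mod 36. The last nonzero row gives −9·36 + 13·25 = 1, so t = 13. So 25^(−1) ≡ 13 (mod 36). Verify: 25 · 13 = 325 ≡ 1 (mod 36). ✓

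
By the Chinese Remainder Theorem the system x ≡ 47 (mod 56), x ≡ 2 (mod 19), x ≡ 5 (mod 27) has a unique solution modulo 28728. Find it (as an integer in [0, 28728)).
x ≡ 18527 (mod 28728); the representative in [0, 28728) is 18527

The moduli 56, 19, 27 are pairwise coprime, so by the CRT there is a unique solution mod 56·19·27 = 28728.
Solve by successive substitution. Start with x ≡ 47 (mod 56).
  Combine with x ≡ 2 (mod 19): write x = 47 + 56·t and require 47 + 56·t ≡ 2 (mod 19), i.e. 56·t ≡ 2 − 47 ≡ 12 (mod 19). Since 56^(−1) ≡ 18 (mod 19) (56 ≡ 18 (mod 19)), t ≡ 18·12 ≡ 7 (mod 19). So x ≡ 47 + 56·7 = 439 (mod 1064).
  Combine with x ≡ 5 (mod 27): write x = 439 + 1064·t and require 439 + 1064·t ≡ 5 (mod 27), i.e. 1064·t ≡ 5 − 439 ≡ 25 (mod 27). Since 1064^(−1) ≡ 5 (mod 27) (1064 ≡ 11 (mod 27)), t ≡ 5·25 ≡ 17 (mod 27). So x ≡ 439 + 1064·17 = 18527 (mod 28728).
Unique solution in [0, 28728): x = 18527.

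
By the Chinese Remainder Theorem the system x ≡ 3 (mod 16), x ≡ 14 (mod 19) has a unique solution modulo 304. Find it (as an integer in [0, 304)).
x ≡ 147 (mod 304); the representative in [0, 304) is 147

The moduli 16, 19 are pairwise coprime, so by the CRT there is a unique solution mod 16·19 = 304.
Solve by successive substitution. Start with x ≡ 3 (mod 16).
  Combine with x ≡ 14 (mod 19): write x = 3 + 16·t and require 3 + 16·t ≡ 14 (mod 19), i.e. 16·t ≡ 14 − 3 ≡ 11 (mod 19). Since 16^(−1) ≡ 6 (mod 19), t ≡ 6·11 ≡ 9 (mod 19). So x ≡ 3 + 16·9 = 147 (mod 304).
Unique solution in [0, 304): x = 147.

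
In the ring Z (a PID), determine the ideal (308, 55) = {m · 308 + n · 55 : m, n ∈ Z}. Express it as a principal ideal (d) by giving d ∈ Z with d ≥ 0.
(308, 55) = (11); d = 11

In the PID Z, (a, b) is generated by gcd(a, b). Compute gcd(308, 55) with the extended Euclidean algorithm, tracking rows (r, s, t) with s·308 + t·55 = r:
  row A: (308, 1, 0)   [1·308 + 0·55 = 308]
  row B: (55, 0, 1)   [0·308 + 1·55 = 55]
  308 = 5·55 + 33   → row C = row A − 5·row B = (33, 1, −5)   [check: 1·308 − 5·55 = 33]
  55 = 1·33 + 22   → row D = row B − 1·row C = (22, −1, 6)   [check: −1·308 + 6·55 = 22]
  33 = 1·22 + 11   → row E = row C − 1·row D = (11, 2, −11)   [check: 2·308 − 11·55 = 11]
  22 = 2·11 + 0   → remainder 0, stop. gcd = 11 (last nonzero row E).
So gcd(308, 55) = 11, with Bézout identity 2·308 − 11·55 = 11. Containment (⊇): the Bézout identity exhibits 11 as an element of (308, 55), giving (11) ⊆ (308, 55). Containment (⊆): since 11 | 308 and 11 | 55 (308 = 11·28, 55 = 11·5), every Z-linear combination of 308 and 55 is divisible by 11, so (308, 55) ⊆ (11). Therefore (308, 55) = (11), d = 11.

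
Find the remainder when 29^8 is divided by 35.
1

Use repeated squaring. Binary(8) = 1000. Walk through the bits of the exponent 8 left-to-right: at each bit after the leading one, square the running value, then multiply by 29 if the bit is 1 (always reducing mod 35):
  bit 1 = 1 (leading): start with 29.
  bit 2 = 0: square 29^2 = 841 ≡ 1 (mod 35).
  bit 3 = 0: square 1^2 = 1 (mod 35).
  bit 4 = 0: square 1^2 = 1 (mod 35).
Final value: 29^8 ≡ 1 (mod 35).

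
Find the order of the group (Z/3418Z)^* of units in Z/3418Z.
(Z/3418Z)^* consists of the classes a with gcd(a, 3418) = 1, so its order is φ(3418). φ is multiplicative, with φ(p^e) = p^e − p^(e−1). Factorise 3418 = 2 · 1709. Then
  φ(3418) = (2 − 1) · (1709 − 1) = 1 · 1708 = 1708.
Thus |(Z/3418Z)^*| = 1708.

Final answer: |(Z/3418Z)^*| = 1708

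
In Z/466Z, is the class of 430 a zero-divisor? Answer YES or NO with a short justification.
gcd(430, 466) = 2 > 1, so 430 is not a unit in Z/466Z. In Z/nZ every nonzero non-unit is a zero-divisor: explicitly, take b = 466/gcd = 233 ≠ 0 (mod 466); then 430·233 = 100190 = 215·466, i.e. 430·233 ≡ 0 (mod 466). So 430 is a zero-divisor.

Final answer: YES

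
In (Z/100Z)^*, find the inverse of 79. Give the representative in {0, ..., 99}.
Apply the extended Euclidean algorithm to (100, 79), tracking rows (r, s, t) with s·100 + t·79 = r. Each division r_prev = q·r_cur + r_new produces the new row as (previous row) − q·(current row):
  row A: (100, 1, 0)   [1·100 + 0·79 = 100]
  row B: (79, 0, 1)   [0·100 + 1·79 = 79]
  100 = 1·79 + 21   → row C = row A − 1·row B = (21, 1, −1)   [check: 1·100 − 1·79 = 21]
  79 = 3·21 + 16   → row D = row B − 3·row C = (16, −3, 4)   [check: −3·100 + 4·79 = 16]
  21 = 1·16 + 5   → row E = row C − 1·row D = (5, 4, −5)   [check: 4·100 − 5·79 = 5]
  16 = 3·5 + 1   → row F = row D − 3·row E = (1, −15, 19)   [check: −15·100 + 19·79 = 1]
  5 = 5·1 + 0   → remainder 0, stop. gcd = 1 (last nonzero row F).
The gcd is 1, so 79 is invertible mod 100. The last nonzero row gives −15·100 + 19·79 = 1, so t = 19. So 79^(−1) ≡ 19 (mod 100). Verify: 79 · 19 = 1501 ≡ 1 (mod 100). ✓

Final answer: 79^(−1) ≡ 19 (mod 100)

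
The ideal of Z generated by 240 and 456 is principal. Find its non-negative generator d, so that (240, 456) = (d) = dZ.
In the PID Z, (a, b) is generated by gcd(a, b). Compute gcd(456, 240) with the extended Euclidean algorithm, tracking rows (r, s, t) with s·456 + t·240 = r:
  row A: (456, 1, 0)   [1·456 + 0·240 = 456]
  row B: (240, 0, 1)   [0·456 + 1·240 = 240]
  456 = 1·240 + 216   → row C = row A − 1·row B = (216, 1, −1)   [check: 1·456 − 1·240 = 216]
  240 = 1·216 + 24   → row D = row B − 1·row C = (24, −1, 2)   [check: −1·456 + 2·240 = 24]
  216 = 9·24 + 0   → remainder 0, stop. gcd = 24 (last nonzero row D).
So gcd(240, 456) = 24, with Bézout identity −1·456 + 2·240 = 24. Containment (⊇): the Bézout identity exhibits 24 as an element of (240, 456), giving (24) ⊆ (240, 456). Containment (⊆): since 24 | 240 and 24 | 456 (240 = 24·10, 456 = 24·19), every Z-linear combination of 240 and 456 is divisible by 24, so (240, 456) ⊆ (24). Therefore (240, 456) = (24), d = 24.

Final answer: (240, 456) = (24); d = 24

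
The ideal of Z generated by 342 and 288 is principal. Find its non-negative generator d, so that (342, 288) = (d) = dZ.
In the PID Z, (a, b) is generated by gcd(a, b). Compute gcd(342, 288) with the extended Euclidean algorithm, tracking rows (r, s, t) with s·342 + t·288 = r:
  row A: (342, 1, 0)   [1·342 + 0·288 = 342]
  row B: (288, 0, 1)   [0·342 + 1·288 = 288]
  342 = 1·288 + 54   → row C = row A − 1·row B = (54, 1, −1)   [check: 1·342 − 1·288 = 54]
  288 = 5·54 + 18   → row D = row B − 5·row C = (18, −5, 6)   [check: −5·342 + 6·288 = 18]
  54 = 3·18 + 0   → remainder 0, stop. gcd = 18 (last nonzero row D).
So gcd(342, 288) = 18, with Bézout identity −5·342 + 6·288 = 18. Containment (⊇): the Bézout identity exhibits 18 as an element of (342, 288), giving (18) ⊆ (342, 288). Containment (⊆): since 18 | 342 and 18 | 288 (342 = 18·19, 288 = 18·16), every Z-linear combination of 342 and 288 is divisible by 18, so (342, 288) ⊆ (18). Therefore (342, 288) = (18), d = 18.

Final answer: (342, 288) = (18); d = 18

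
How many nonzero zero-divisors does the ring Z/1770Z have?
In Z/1770Z each nonzero element is either a unit (gcd with 1770 is 1) or a zero-divisor (gcd > 1). The number of units is φ(1770): factorise 1770 = 2 · 3 · 5 · 59, so φ(1770) = (2 − 1) · (3 − 1) · (5 − 1) · (59 − 1) = 1 · 2 · 4 · 58 = 464. The nonzero elements number 1770 − 1 = 1769. Hence the nonzero zero-divisors number 1769 − 464 = 1305.

Final answer: Z/1770Z has 1305 nonzero zero-divisors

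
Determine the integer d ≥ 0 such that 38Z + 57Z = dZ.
In the PID Z, (a, b) is generated by gcd(a, b). Compute gcd(57, 38) with the extended Euclidean algorithm, tracking rows (r, s, t) with s·57 + t·38 = r:
  row A: (57, 1, 0)   [1·57 + 0·38 = 57]
  row B: (38, 0, 1)   [0·57 + 1·38 = 38]
  57 = 1·38 + 19   → row C = row A − 1·row B = (19, 1, −1)   [check: 1·57 − 1·38 = 19]
  38 = 2·19 + 0   → remainder 0, stop. gcd = 19 (last nonzero row C).
So gcd(38, 57) = 19, with Bézout identity 1·57 − 1·38 = 19. Containment (⊇): the Bézout identity exhibits 19 as an element of (38, 57), giving (19) ⊆ (38, 57). Containment (⊆): since 19 | 38 and 19 | 57 (38 = 19·2, 57 = 19·3), every Z-linear combination of 38 and 57 is divisible by 19, so (38, 57) ⊆ (19). Therefore (38, 57) = (19), d = 19.

Final answer: (38, 57) = (19); d = 19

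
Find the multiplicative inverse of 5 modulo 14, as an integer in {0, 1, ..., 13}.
Apply the extended Euclidean algorithm to (14, 5), tracking rows (r, s, t) with s·14 + t·5 = r. Each division r_prev = q·r_cur + r_new produces the new row as (previous row) − q·(current row):
  row A: (14, 1, 0)   [1·14 + 0·5 = 14]
  row B: (5, 0, 1)   [0·14 + 1·5 = 5]
  14 = 2·5 + 4   → row C = row A − 2·row B = (4, 1, −2)   [check: 1·14 − 2·5 = 4]
  5 = 1·4 + 1   → row D = row B − 1·row C = (1, −1, 3)   [check: −1·14 + 3·5 = 1]
  4 = 4·1 + 0   → remainder 0, stop. gcd = 1 (last nonzero row D).
The gcd is 1, so 5 is invertible mod 14. The last nonzero row gives −1·14 + 3·5 = 1, so t = 3. So 5^(−1) ≡ 3 (mod 14). Verify: 5 · 3 = 15 ≡ 1 (mod 14). ✓

Final answer: 5^(−1) ≡ 3 (mod 14)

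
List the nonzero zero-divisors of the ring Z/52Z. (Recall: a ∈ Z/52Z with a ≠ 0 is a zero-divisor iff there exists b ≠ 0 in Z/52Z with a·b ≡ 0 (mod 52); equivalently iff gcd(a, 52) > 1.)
nonzero zero-divisors of Z/52Z = {2, 4, 6, 8, 10, 12, 13, 14, 16, 18, 20, 22, 24, 26, 28, 30, 32, 34, 36, 38, 39, 40, 42, 44, 46, 48, 50}

An element a ∈ Z/52Z (with a ≠ 0) is a zero-divisor iff gcd(a, 52) > 1 (because a is a unit precisely when gcd(a, n) = 1, and in Z/nZ every nonzero, non-unit element is a zero-divisor). Scan a = 1, ..., 51 and keep those with gcd(a, 52) > 1:
  gcd(2, 52) = 2, gcd(4, 52) = 4, gcd(6, 52) = 2, gcd(8, 52) = 4, gcd(10, 52) = 2, gcd(12, 52) = 4, gcd(13, 52) = 13, gcd(14, 52) = 2, gcd(16, 52) = 4, gcd(18, 52) = 2, gcd(20, 52) = 4, gcd(22, 52) = 2, gcd(24, 52) = 4, gcd(26, 52) = 26, gcd(28, 52) = 4, gcd(30, 52) = 2, gcd(32, 52) = 4, gcd(34, 52) = 2, gcd(36, 52) = 4, gcd(38, 52) = 2, gcd(39, 52) = 13, gcd(40, 52) = 4, gcd(42, 52) = 2, gcd(44, 52) = 4, gcd(46, 52) = 2, gcd(48, 52) = 4, gcd(50, 52) = 2.
All other a ∈ {1, ..., 51} have gcd(a, 52) = 1 and are units. So the nonzero zero-divisors are exactly the 27 values of a appearing in this scan.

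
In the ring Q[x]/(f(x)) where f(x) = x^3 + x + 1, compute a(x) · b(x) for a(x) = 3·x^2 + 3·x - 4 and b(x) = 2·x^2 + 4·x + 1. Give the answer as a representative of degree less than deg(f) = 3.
First multiply in Q[x] without reducing: a · b = 6·x^4 + 18·x^3 + 7·x^2 - 13·x - 4. Now divide by f(x) = x^3 + x + 1, eliminating the leading term at each step:
  leading term 6·x^4: subtract (6·x)·f(x) = 6·x^4 + 6·x^2 + 6·x, leaving 18·x^3 + x^2 - 19·x - 4
  leading term 18·x^3: subtract (18)·f(x) = 18·x^3 + 18·x + 18, leaving x^2 - 37·x - 22
The degree is now < 3, so this is the remainder. Hence a · b ≡ x^2 - 37·x - 22 in Q[x]/(f).

Final answer: a · b ≡ x^2 - 37·x - 22 (mod f(x))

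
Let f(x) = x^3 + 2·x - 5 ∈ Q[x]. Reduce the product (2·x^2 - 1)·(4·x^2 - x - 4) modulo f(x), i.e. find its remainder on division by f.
a · b ≡ -28·x^2 + 45·x - 6 (mod f(x))

First multiply in Q[x] without reducing: a · b = 8·x^4 - 2·x^3 - 12·x^2 + x + 4. Now divide by f(x) = x^3 + 2·x - 5, eliminating the leading term at each step:
  leading term 8·x^4: subtract (8·x)·f(x) = 8·x^4 + 16·x^2 - 40·x, leaving -2·x^3 - 28·x^2 + 41·x + 4
  leading term -2·x^3: subtract (-2)·f(x) = -2·x^3 - 4·x + 10, leaving -28·x^2 + 45·x - 6
The degree is now < 3, so this is the remainder. Hence a · b ≡ -28·x^2 + 45·x - 6 in Q[x]/(f).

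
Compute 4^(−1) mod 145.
Apply the extended Euclidean algorithm to (145, 4), tracking rows (r, s, t) with s·145 + t·4 = r. Each division r_prev = q·r_cur + r_new produces the new row as (previous row) − q·(current row):
  row A: (145, 1, 0)   [1·145 + 0·4 = 145]
  row B: (4, 0, 1)   [0·145 + 1·4 = 4]
  145 = 36·4 + 1   → row C = row A − 36·row B = (1, 1, −36)   [check: 1·145 − 36·4 = 1]
  4 = 4·1 + 0   → remainder 0, stop. gcd = 1 (last nonzero row C).
The gcd is 1, so 4 is invertible mod 145. The last nonzero row gives 1·145 − 36·4 = 1, so t = −36. So 4^(−1) ≡ −36 ≡ 109 (mod 145). Verify: 4 · 109 = 436 ≡ 1 (mod 145). ✓

Final answer: 4^(−1) ≡ 109 (mod 145)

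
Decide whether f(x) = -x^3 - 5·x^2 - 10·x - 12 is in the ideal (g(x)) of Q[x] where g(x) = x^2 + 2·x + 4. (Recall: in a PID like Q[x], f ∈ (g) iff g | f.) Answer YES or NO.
In Q[x] the ideal (g) consists of all multiples of g, so f ∈ (g) iff g | f, i.e. iff the remainder of f on division by g is 0. Divide f by g (g is monic, so eliminate the leading term of the running remainder at each step):
  leading term -x^3: subtract (-x)·g(x) = -x^3 - 2·x^2 - 4·x, leaving -3·x^2 - 6·x - 12
  leading term -3·x^2: subtract (-3)·g(x) = -3·x^2 - 6·x - 12, leaving 0
The remainder is 0, so f(x) = g(x) · h(x) with h(x) = -x - 3. Hence g | f, i.e. f ∈ (g).

Final answer: YES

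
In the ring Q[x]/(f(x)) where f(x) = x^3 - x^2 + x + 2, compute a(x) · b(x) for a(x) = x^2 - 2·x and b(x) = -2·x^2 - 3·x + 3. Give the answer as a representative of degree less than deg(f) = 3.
a · b ≡ 10·x^2 - x + 2 (mod f(x))

First multiply in Q[x] without reducing: a · b = -2·x^4 + x^3 + 9·x^2 - 6·x. Now divide by f(x) = x^3 - x^2 + x + 2, eliminating the leading term at each step:
  leading term -2·x^4: subtract (-2·x)·f(x) = -2·x^4 + 2·x^3 - 2·x^2 - 4·x, leaving -x^3 + 11·x^2 - 2·x
  leading term -x^3: subtract (-1)·f(x) = -x^3 + x^2 - x - 2, leaving 10·x^2 - x + 2
The degree is now < 3, so this is the remainder. Hence a · b ≡ 10·x^2 - x + 2 in Q[x]/(f).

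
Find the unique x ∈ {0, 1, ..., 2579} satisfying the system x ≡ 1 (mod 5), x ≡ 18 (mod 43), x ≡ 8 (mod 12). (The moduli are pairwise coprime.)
The moduli 5, 43, 12 are pairwise coprime, so by the CRT there is a unique solution mod 5·43·12 = 2580.
Solve by successive substitution. Start with x ≡ 1 (mod 5).
  Combine with x ≡ 18 (mod 43): write x = 1 + 5·t and require 1 + 5·t ≡ 18 (mod 43), i.e. 5·t ≡ 18 − 1 ≡ 17 (mod 43). Since 5^(−1) ≡ 26 (mod 43), t ≡ 26·17 ≡ 12 (mod 43). So x ≡ 1 + 5·12 = 61 (mod 215).
  Combine with x ≡ 8 (mod 12): write x = 61 + 215·t and require 61 + 215·t ≡ 8 (mod 12), i.e. 215·t ≡ 8 − 61 ≡ 7 (mod 12). Since 215^(−1) ≡ 11 (mod 12) (215 ≡ 11 (mod 12)), t ≡ 11·7 ≡ 5 (mod 12). So x ≡ 61 + 215·5 = 1136 (mod 2580).
Unique solution in [0, 2580): x = 1136.

Final answer: x ≡ 1136 (mod 2580); the representative in [0, 2580) is 1136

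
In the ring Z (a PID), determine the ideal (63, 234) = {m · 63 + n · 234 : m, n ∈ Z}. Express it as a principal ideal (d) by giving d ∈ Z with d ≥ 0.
In the PID Z, (a, b) is generated by gcd(a, b). Compute gcd(234, 63) with the extended Euclidean algorithm, tracking rows (r, s, t) with s·234 + t·63 = r:
  row A: (234, 1, 0)   [1·234 + 0·63 = 234]
  row B: (63, 0, 1)   [0·234 + 1·63 = 63]
  234 = 3·63 + 45   → row C = row A − 3·row B = (45, 1, −3)   [check: 1·234 − 3·63 = 45]
  63 = 1·45 + 18   → row D = row B − 1·row C = (18, −1, 4)   [check: −1·234 + 4·63 = 18]
  45 = 2·18 + 9   → row E = row C − 2·row D = (9, 3, −11)   [check: 3·234 − 11·63 = 9]
  18 = 2·9 + 0   → remainder 0, stop. gcd = 9 (last nonzero row E).
So gcd(63, 234) = 9, with Bézout identity 3·234 − 11·63 = 9. Containment (⊇): the Bézout identity exhibits 9 as an element of (63, 234), giving (9) ⊆ (63, 234). Containment (⊆): since 9 | 63 and 9 | 234 (63 = 9·7, 234 = 9·26), every Z-linear combination of 63 and 234 is divisible by 9, so (63, 234) ⊆ (9). Therefore (63, 234) = (9), d = 9.

Final answer: (63, 234) = (9); d = 9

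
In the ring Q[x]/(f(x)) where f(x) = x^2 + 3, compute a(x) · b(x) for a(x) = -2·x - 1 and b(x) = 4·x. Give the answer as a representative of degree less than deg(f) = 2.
a · b ≡ 24 - 4·x (mod f(x))

First multiply in Q[x] without reducing: a · b = -8·x^2 - 4·x. Now divide by f(x) = x^2 + 3, eliminating the leading term at each step:
  leading term -8·x^2: subtract (-8)·f(x) = -8·x^2 - 24, leaving 24 - 4·x
The degree is now < 2, so this is the remainder. Hence a · b ≡ 24 - 4·x in Q[x]/(f).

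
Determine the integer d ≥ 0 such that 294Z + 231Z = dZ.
(294, 231) = (21); d = 21

In the PID Z, (a, b) is generated by gcd(a, b). Compute gcd(294, 231) with the extended Euclidean algorithm, tracking rows (r, s, t) with s·294 + t·231 = r:
  row A: (294, 1, 0)   [1·294 + 0·231 = 294]
  row B: (231, 0, 1)   [0·294 + 1·231 = 231]
  294 = 1·231 + 63   → row C = row A − 1·row B = (63, 1, −1)   [check: 1·294 − 1·231 = 63]
  231 = 3·63 + 42   → row D = row B − 3·row C = (42, −3, 4)   [check: −3·294 + 4·231 = 42]
  63 = 1·42 + 21   → row E = row C − 1·row D = (21, 4, −5)   [check: 4·294 − 5·231 = 21]
  42 = 2·21 + 0   → remainder 0, stop. gcd = 21 (last nonzero row E).
So gcd(294, 231) = 21, with Bézout identity 4·294 − 5·231 = 21. Containment (⊇): the Bézout identity exhibits 21 as an element of (294, 231), giving (21) ⊆ (294, 231). Containment (⊆): since 21 | 294 and 21 | 231 (294 = 21·14, 231 = 21·11), every Z-linear combination of 294 and 231 is divisible by 21, so (294, 231) ⊆ (21). Therefore (294, 231) = (21), d = 21.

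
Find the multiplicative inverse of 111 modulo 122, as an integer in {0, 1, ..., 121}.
Apply the extended Euclidean algorithm to (122, 111), tracking rows (r, s, t) with s·122 + t·111 = r. Each division r_prev = q·r_cur + r_new produces the new row as (previous row) − q·(current row):
  row A: (122, 1, 0)   [1·122 + 0·111 = 122]
  row B: (111, 0, 1)   [0·122 + 1·111 = 111]
  122 = 1·111 + 11   → row C = row A − 1·row B = (11, 1, −1)   [check: 1·122 − 1·111 = 11]
  111 = 10·11 + 1   → row D = row B − 10·row C = (1, −10, 11)   [check: −10·122 + 11·111 = 1]
  11 = 11·1 + 0   → remainder 0, stop. gcd = 1 (last nonzero row D).
The gcd is 1, so 111 is invertible mod 122. The last nonzero row gives −10·122 + 11·111 = 1, so t = 11. So 111^(−1) ≡ 11 (mod 122). Verify: 111 · 11 = 1221 ≡ 1 (mod 122). ✓

Final answer: 111^(−1) ≡ 11 (mod 122)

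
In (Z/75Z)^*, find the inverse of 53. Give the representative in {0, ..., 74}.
53^(−1) ≡ 17 (mod 75)

Apply the extended Euclidean algorithm to (75, 53), tracking rows (r, s, t) with s·75 + t·53 = r. Each division r_prev = q·r_cur + r_new produces the new row as (previous row) − q·(current row):
  row A: (75, 1, 0)   [1·75 + 0·53 = 75]
  row B: (53, 0, 1)   [0·75 + 1·53 = 53]
  75 = 1·53 + 22   → row C = row A − 1·row B = (22, 1, −1)   [check: 1·75 − 1·53 = 22]
  53 = 2·22 + 9   → row D = row B − 2·row C = (9, −2, 3)   [check: −2·75 + 3·53 = 9]
  22 = 2·9 + 4   → row E = row C − 2·row D = (4, 5, −7)   [check: 5·75 − 7·53 = 4]
  9 = 2·4 + 1   → row F = row D − 2·row E = (1, −12, 17)   [check: −12·75 + 17·53 = 1]
  4 = 4·1 + 0   → remainder 0, stop. gcd = 1 (last nonzero row F).
The gcd is 1, so 53 is invertible mod 75. The last nonzero row gives −12·75 + 17·53 = 1, so t = 17. So 53^(−1) ≡ 17 (mod 75). Verify: 53 · 17 = 901 ≡ 1 (mod 75). ✓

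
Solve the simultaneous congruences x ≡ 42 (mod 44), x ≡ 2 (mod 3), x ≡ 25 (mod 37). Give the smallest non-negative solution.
x ≡ 2726 (mod 4884); the representative in [0, 4884) is 2726

The moduli 44, 3, 37 are pairwise coprime, so by the CRT there is a unique solution mod 44·3·37 = 4884.
Solve by successive substitution. Start with x ≡ 42 (mod 44).
  Combine with x ≡ 2 (mod 3): write x = 42 + 44·t and require 42 + 44·t ≡ 2 (mod 3), i.e. 44·t ≡ 2 − 42 ≡ 2 (mod 3). Since 44^(−1) ≡ 2 (mod 3) (44 ≡ 2 (mod 3)), t ≡ 2·2 ≡ 1 (mod 3). So x ≡ 42 + 44·1 = 86 (mod 132).
  Combine with x ≡ 25 (mod 37): write x = 86 + 132·t and require 86 + 132·t ≡ 25 (mod 37), i.e. 132·t ≡ 25 − 86 ≡ 13 (mod 37). Since 132^(−1) ≡ 30 (mod 37) (132 ≡ 21 (mod 37)), t ≡ 30·13 ≡ 20 (mod 37). So x ≡ 86 + 132·20 = 2726 (mod 4884).
Unique solution in [0, 4884): x = 2726.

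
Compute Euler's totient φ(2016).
φ(2016) = 576

φ is multiplicative, with φ(p^e) = p^e − p^(e−1). Factorise 2016 = 2^5 · 3^2 · 7. Then
  φ(2016) = (2^5 − 2^4) · (3^2 − 3^1) · (7 − 1) = 16 · 6 · 6 = 576.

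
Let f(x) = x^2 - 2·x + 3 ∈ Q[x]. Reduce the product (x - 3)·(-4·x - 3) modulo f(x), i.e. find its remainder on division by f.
a · b ≡ x + 21 (mod f(x))

First multiply in Q[x] without reducing: a · b = -4·x^2 + 9·x + 9. Now divide by f(x) = x^2 - 2·x + 3, eliminating the leading term at each step:
  leading term -4·x^2: subtract (-4)·f(x) = -4·x^2 + 8·x - 12, leaving x + 21
The degree is now < 2, so this is the remainder. Hence a · b ≡ x + 21 in Q[x]/(f).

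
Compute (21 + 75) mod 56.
Reduce the summands first: 75 ≡ 19 (mod 56), so 21 + 75 ≡ 21 + 19 (mod 56). 21 + 19 = 40; 40 = 0·56 + 40, so (21 + 75) mod 56 = 40.

Final answer: 40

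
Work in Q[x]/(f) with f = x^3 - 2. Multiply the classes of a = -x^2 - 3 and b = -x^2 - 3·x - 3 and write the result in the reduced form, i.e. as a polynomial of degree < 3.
a · b ≡ 6·x^2 + 11·x + 15 (mod f(x))

First multiply in Q[x] without reducing: a · b = x^4 + 3·x^3 + 6·x^2 + 9·x + 9. Now divide by f(x) = x^3 - 2, eliminating the leading term at each step:
  leading term x^4: subtract (x)·f(x) = x^4 - 2·x, leaving 3·x^3 + 6·x^2 + 11·x + 9
  leading term 3·x^3: subtract (3)·f(x) = 3·x^3 - 6, leaving 6·x^2 + 11·x + 15
The degree is now < 3, so this is the remainder. Hence a · b ≡ 6·x^2 + 11·x + 15 in Q[x]/(f).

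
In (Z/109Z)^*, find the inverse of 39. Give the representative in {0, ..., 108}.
Apply the extended Euclidean algorithm to (109, 39), tracking rows (r, s, t) with s·109 + t·39 = r. Each division r_prev = q·r_cur + r_new produces the new row as (previous row) − q·(current row):
  row A: (109, 1, 0)   [1·109 + 0·39 = 109]
  row B: (39, 0, 1)   [0·109 + 1·39 = 39]
  109 = 2·39 + 31   → row C = row A − 2·row B = (31, 1, −2)   [check: 1·109 − 2·39 = 31]
  39 = 1·31 + 8   → row D = row B − 1·row C = (8, −1, 3)   [check: −1·109 + 3·39 = 8]
  31 = 3·8 + 7   → row E = row C − 3·row D = (7, 4, −11)   [check: 4·109 − 11·39 = 7]
  8 = 1·7 + 1   → row F = row D − 1·row E = (1, −5, 14)   [check: −5·109 + 14·39 = 1]
  7 = 7·1 + 0   → remainder 0, stop. gcd = 1 (last nonzero row F).
The gcd is 1, so 39 is invertible mod 109. The last nonzero row gives −5·109 + 14·39 = 1, so t = 14. So 39^(−1) ≡ 14 (mod 109). Verify: 39 · 14 = 546 ≡ 1 (mod 109). ✓

Final answer: 39^(−1) ≡ 14 (mod 109)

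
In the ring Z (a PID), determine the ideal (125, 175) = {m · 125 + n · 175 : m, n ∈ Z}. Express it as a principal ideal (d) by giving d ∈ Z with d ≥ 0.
In the PID Z, (a, b) is generated by gcd(a, b). Compute gcd(175, 125) with the extended Euclidean algorithm, tracking rows (r, s, t) with s·175 + t·125 = r:
  row A: (175, 1, 0)   [1·175 + 0·125 = 175]
  row B: (125, 0, 1)   [0·175 + 1·125 = 125]
  175 = 1·125 + 50   → row C = row A − 1·row B = (50, 1, −1)   [check: 1·175 − 1·125 = 50]
  125 = 2·50 + 25   → row D = row B − 2·row C = (25, −2, 3)   [check: −2·175 + 3·125 = 25]
  50 = 2·25 + 0   → remainder 0, stop. gcd = 25 (last nonzero row D).
So gcd(125, 175) = 25, with Bézout identity −2·175 + 3·125 = 25. Containment (⊇): the Bézout identity exhibits 25 as an element of (125, 175), giving (25) ⊆ (125, 175). Containment (⊆): since 25 | 125 and 25 | 175 (125 = 25·5, 175 = 25·7), every Z-linear combination of 125 and 175 is divisible by 25, so (125, 175) ⊆ (25). Therefore (125, 175) = (25), d = 25.

Final answer: (125, 175) = (25); d = 25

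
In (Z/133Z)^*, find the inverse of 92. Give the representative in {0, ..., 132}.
Apply the extended Euclidean algorithm to (133, 92), tracking rows (r, s, t) with s·133 + t·92 = r. Each division r_prev = q·r_cur + r_new produces the new row as (previous row) − q·(current row):
  row A: (133, 1, 0)   [1·133 + 0·92 = 133]
  row B: (92, 0, 1)   [0·133 + 1·92 = 92]
  133 = 1·92 + 41   → row C = row A − 1·row B = (41, 1, −1)   [check: 1·133 − 1·92 = 41]
  92 = 2·41 + 10   → row D = row B − 2·row C = (10, −2, 3)   [check: −2·133 + 3·92 = 10]
  41 = 4·10 + 1   → row E = row C − 4·row D = (1, 9, −13)   [check: 9·133 − 13·92 = 1]
  10 = 10·1 + 0   → remainder 0, stop. gcd = 1 (last nonzero row E).
The gcd is 1, so 92 is invertible mod 133. The last nonzero row gives 9·133 − 13·92 = 1, so t = −13. So 92^(−1) ≡ −13 ≡ 120 (mod 133). Verify: 92 · 120 = 11040 ≡ 1 (mod 133). ✓

Final answer: 92^(−1) ≡ 120 (mod 133)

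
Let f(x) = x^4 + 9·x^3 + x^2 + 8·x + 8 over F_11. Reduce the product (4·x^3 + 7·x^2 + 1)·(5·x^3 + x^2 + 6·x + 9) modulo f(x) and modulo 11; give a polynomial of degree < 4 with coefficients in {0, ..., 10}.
a · b ≡ 6·x^3 + 5·x^2 + 2·x + 10 (mod f(x))

Multiply as integer polynomials: a · b = 20·x^6 + 39·x^5 + 31·x^4 + 83·x^3 + 64·x^2 + 6·x + 9. Reducing coefficients mod 11: a · b ≡ 9·x^6 + 6·x^5 + 9·x^4 + 6·x^3 + 9·x^2 + 6·x + 9. Now divide by f(x) = x^4 + 9·x^3 + x^2 + 8·x + 8 in F_11[x], eliminating the leading term at each step:
  leading term 9·x^6: subtract (9·x^2)·f(x) = 9·x^6 + 4·x^5 + 9·x^4 + 6·x^3 + 6·x^2, leaving 2·x^5 + 3·x^2 + 6·x + 9 (coefficients mod 11)
  leading term 2·x^5: subtract (2·x)·f(x) = 2·x^5 + 7·x^4 + 2·x^3 + 5·x^2 + 5·x, leaving 4·x^4 + 9·x^3 + 9·x^2 + x + 9 (coefficients mod 11)
  leading term 4·x^4: subtract (4)·f(x) = 4·x^4 + 3·x^3 + 4·x^2 + 10·x + 10, leaving 6·x^3 + 5·x^2 + 2·x + 10 (coefficients mod 11)
The degree is now < 4, so this is the remainder. Hence a · b ≡ 6·x^3 + 5·x^2 + 2·x + 10 in F_11[x]/(f).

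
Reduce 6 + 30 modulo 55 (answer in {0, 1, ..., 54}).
Both summands are already reduced mod 55. 6 + 30 = 36; 36 = 0·55 + 36, so (6 + 30) mod 55 = 36.

Final answer: 36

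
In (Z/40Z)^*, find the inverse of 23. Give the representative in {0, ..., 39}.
23^(−1) ≡ 7 (mod 40)

Apply the extended Euclidean algorithm to (40, 23), tracking rows (r, s, t) with s·40 + t·23 = r. Each division r_prev = q·r_cur + r_new produces the new row as (previous row) − q·(current row):
  row A: (40, 1, 0)   [1·40 + 0·23 = 40]
  row B: (23, 0, 1)   [0·40 + 1·23 = 23]
  40 = 1·23 + 17   → row C = row A − 1·row B = (17, 1, −1)   [check: 1·40 − 1·23 = 17]
  23 = 1·17 + 6   → row D = row B − 1·row C = (6, −1, 2)   [check: −1·40 + 2·23 = 6]
  17 = 2·6 + 5   → row E = row C − 2·row D = (5, 3, −5)   [check: 3·40 − 5·23 = 5]
  6 = 1·5 + 1   → row F = row D − 1·row E = (1, −4, 7)   [check: −4·40 + 7·23 = 1]
  5 = 5·1 + 0   → remainder 0, stop. gcd = 1 (last nonzero row F).
The gcd is 1, so 23 is invertible mod 40. The last nonzero row gives −4·40 + 7·23 = 1, so t = 7. So 23^(−1) ≡ 7 (mod 40). Verify: 23 · 7 = 161 ≡ 1 (mod 40). ✓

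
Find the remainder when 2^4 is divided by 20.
16

Use repeated squaring. Binary(4) = 100. Walk through the bits of the exponent 4 left-to-right: at each bit after the leading one, square the running value, then multiply by 2 if the bit is 1 (always reducing mod 20):
  bit 1 = 1 (leading): start with 2.
  bit 2 = 0: square 2^2 = 4 (mod 20).
  bit 3 = 0: square 4^2 = 16 (mod 20).
Final value: 2^4 ≡ 16 (mod 20).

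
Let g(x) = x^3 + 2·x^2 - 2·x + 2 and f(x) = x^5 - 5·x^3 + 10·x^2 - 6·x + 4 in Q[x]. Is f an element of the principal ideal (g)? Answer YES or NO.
NO

In Q[x] the ideal (g) consists of all multiples of g, so f ∈ (g) iff g | f, i.e. iff the remainder of f on division by g is 0. Divide f by g (g is monic, so eliminate the leading term of the running remainder at each step):
  leading term x^5: subtract (x^2)·g(x) = x^5 + 2·x^4 - 2·x^3 + 2·x^2, leaving -2·x^4 - 3·x^3 + 8·x^2 - 6·x + 4
  leading term -2·x^4: subtract (-2·x)·g(x) = -2·x^4 - 4·x^3 + 4·x^2 - 4·x, leaving x^3 + 4·x^2 - 2·x + 4
  leading term x^3: subtract (1)·g(x) = x^3 + 2·x^2 - 2·x + 2, leaving 2·x^2 + 2
The remainder r(x) = 2·x^2 + 2 ≠ 0 (and deg r < deg g), so g ∤ f, i.e. f ∉ (g).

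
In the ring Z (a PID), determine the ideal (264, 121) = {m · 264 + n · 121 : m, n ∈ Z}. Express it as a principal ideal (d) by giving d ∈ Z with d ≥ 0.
(264, 121) = (11); d = 11

In the PID Z, (a, b) is generated by gcd(a, b). Compute gcd(264, 121) with the extended Euclidean algorithm, tracking rows (r, s, t) with s·264 + t·121 = r:
  row A: (264, 1, 0)   [1·264 + 0·121 = 264]
  row B: (121, 0, 1)   [0·264 + 1·121 = 121]
  264 = 2·121 + 22   → row C = row A − 2·row B = (22, 1, −2)   [check: 1·264 − 2·121 = 22]
  121 = 5·22 + 11   → row D = row B − 5·row C = (11, −5, 11)   [check: −5·264 + 11·121 = 11]
  22 = 2·11 + 0   → remainder 0, stop. gcd = 11 (last nonzero row D).
So gcd(264, 121) = 11, with Bézout identity −5·264 + 11·121 = 11. Containment (⊇): the Bézout identity exhibits 11 as an element of (264, 121), giving (11) ⊆ (264, 121). Containment (⊆): since 11 | 264 and 11 | 121 (264 = 11·24, 121 = 11·11), every Z-linear combination of 264 and 121 is divisible by 11, so (264, 121) ⊆ (11). Therefore (264, 121) = (11), d = 11.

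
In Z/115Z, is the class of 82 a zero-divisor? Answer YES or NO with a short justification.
NO

gcd(82, 115) = 1, so 82 is a unit in Z/115Z (it has a multiplicative inverse). A unit cannot be a zero-divisor: if 82·b ≡ 0 then multiplying both sides by 82^(−1) gives b ≡ 0. So 82 is not a zero-divisor.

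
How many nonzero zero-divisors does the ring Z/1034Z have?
Z/1034Z has 573 nonzero zero-divisors

In Z/1034Z each nonzero element is either a unit (gcd with 1034 is 1) or a zero-divisor (gcd > 1). The number of units is φ(1034): factorise 1034 = 2 · 11 · 47, so φ(1034) = (2 − 1) · (11 − 1) · (47 − 1) = 1 · 10 · 46 = 460. The nonzero elements number 1034 − 1 = 1033. Hence the nonzero zero-divisors number 1033 − 460 = 573.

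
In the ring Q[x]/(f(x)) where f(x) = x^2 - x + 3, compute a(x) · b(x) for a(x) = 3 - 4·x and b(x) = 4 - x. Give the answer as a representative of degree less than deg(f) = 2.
a · b ≡ -15·x (mod f(x))

First multiply in Q[x] without reducing: a · b = 4·x^2 - 19·x + 12. Now divide by f(x) = x^2 - x + 3, eliminating the leading term at each step:
  leading term 4·x^2: subtract (4)·f(x) = 4·x^2 - 4·x + 12, leaving -15·x
The degree is now < 2, so this is the remainder. Hence a · b ≡ -15·x in Q[x]/(f).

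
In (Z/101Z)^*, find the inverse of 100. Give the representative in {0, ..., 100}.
Apply the extended Euclidean algorithm to (101, 100), tracking rows (r, s, t) with s·101 + t·100 = r. Each division r_prev = q·r_cur + r_new produces the new row as (previous row) − q·(current row):
  row A: (101, 1, 0)   [1·101 + 0·100 = 101]
  row B: (100, 0, 1)   [0·101 + 1·100 = 100]
  101 = 1·100 + 1   → row C = row A − 1·row B = (1, 1, −1)   [check: 1·101 − 1·100 = 1]
  100 = 100·1 + 0   → remainder 0, stop. gcd = 1 (last nonzero row C).
The gcd is 1, so 100 is invertible mod 101. The last nonzero row gives 1·101 − 1·100 = 1, so t = −1. So 100^(−1) ≡ −1 ≡ 100 (mod 101). Verify: 100 · 100 = 10000 ≡ 1 (mod 101). ✓

Final answer: 100^(−1) ≡ 100 (mod 101)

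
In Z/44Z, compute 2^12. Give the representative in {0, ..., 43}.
4

Use repeated squaring. Binary(12) = 1100. Walk through the bits of the exponent 12 left-to-right: at each bit after the leading one, square the running value, then multiply by 2 if the bit is 1 (always reducing mod 44):
  bit 1 = 1 (leading): start with 2.
  bit 2 = 1: square 2^2 = 4; bit is 1, so multiply 4·2 = 8 (mod 44).
  bit 3 = 0: square 8^2 = 64 ≡ 20 (mod 44).
  bit 4 = 0: square 20^2 = 400 ≡ 4 (mod 44).
Final value: 2^12 ≡ 4 (mod 44).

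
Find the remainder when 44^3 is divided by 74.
10

Use repeated squaring. Binary(3) = 11. Walk through the bits of the exponent 3 left-to-right: at each bit after the leading one, square the running value, then multiply by 44 if the bit is 1 (always reducing mod 74):
  bit 1 = 1 (leading): start with 44.
  bit 2 = 1: square 44^2 = 1936 ≡ 12; bit is 1, so multiply 12·44 = 528 ≡ 10 (mod 74).
Final value: 44^3 ≡ 10 (mod 74).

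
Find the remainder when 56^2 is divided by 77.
Use repeated squaring. Binary(2) = 10. Walk through the bits of the exponent 2 left-to-right: at each bit after the leading one, square the running value, then multiply by 56 if the bit is 1 (always reducing mod 77):
  bit 1 = 1 (leading): start with 56.
  bit 2 = 0: square 56^2 = 3136 ≡ 56 (mod 77).
Final value: 56^2 ≡ 56 (mod 77).

Final answer: 56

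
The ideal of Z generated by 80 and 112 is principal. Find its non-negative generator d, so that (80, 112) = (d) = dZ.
(80, 112) = (16); d = 16

In the PID Z, (a, b) is generated by gcd(a, b). Compute gcd(112, 80) with the extended Euclidean algorithm, tracking rows (r, s, t) with s·112 + t·80 = r:
  row A: (112, 1, 0)   [1·112 + 0·80 = 112]
  row B: (80, 0, 1)   [0·112 + 1·80 = 80]
  112 = 1·80 + 32   → row C = row A − 1·row B = (32, 1, −1)   [check: 1·112 − 1·80 = 32]
  80 = 2·32 + 16   → row D = row B − 2·row C = (16, −2, 3)   [check: −2·112 + 3·80 = 16]
  32 = 2·16 + 0   → remainder 0, stop. gcd = 16 (last nonzero row D).
So gcd(80, 112) = 16, with Bézout identity −2·112 + 3·80 = 16. Containment (⊇): the Bézout identity exhibits 16 as an element of (80, 112), giving (16) ⊆ (80, 112). Containment (⊆): since 16 | 80 and 16 | 112 (80 = 16·5, 112 = 16·7), every Z-linear combination of 80 and 112 is divisible by 16, so (80, 112) ⊆ (16). Therefore (80, 112) = (16), d = 16.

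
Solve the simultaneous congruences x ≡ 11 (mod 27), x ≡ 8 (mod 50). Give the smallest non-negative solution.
x ≡ 308 (mod 1350); the representative in [0, 1350) is 308

The moduli 27, 50 are pairwise coprime, so by the CRT there is a unique solution mod 27·50 = 1350.
Solve by successive substitution. Start with x ≡ 11 (mod 27).
  Combine with x ≡ 8 (mod 50): write x = 11 + 27·t and require 11 + 27·t ≡ 8 (mod 50), i.e. 27·t ≡ 8 − 11 ≡ 47 (mod 50). Since 27^(−1) ≡ 13 (mod 50), t ≡ 13·47 ≡ 11 (mod 50). So x ≡ 11 + 27·11 = 308 (mod 1350).
Unique solution in [0, 1350): x = 308.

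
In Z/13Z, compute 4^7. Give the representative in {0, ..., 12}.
4

Use repeated squaring. Binary(7) = 111. Walk through the bits of the exponent 7 left-to-right: at each bit after the leading one, square the running value, then multiply by 4 if the bit is 1 (always reducing mod 13):
  bit 1 = 1 (leading): start with 4.
  bit 2 = 1: square 4^2 = 16 ≡ 3; bit is 1, so multiply 3·4 = 12 (mod 13).
  bit 3 = 1: square 12^2 = 144 ≡ 1; bit is 1, so multiply 1·4 = 4 (mod 13).
Final value: 4^7 ≡ 4 (mod 13).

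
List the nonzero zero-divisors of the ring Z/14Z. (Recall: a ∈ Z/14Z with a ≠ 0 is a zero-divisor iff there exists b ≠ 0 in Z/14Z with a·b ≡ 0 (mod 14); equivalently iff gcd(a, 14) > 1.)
nonzero zero-divisors of Z/14Z = {2, 4, 6, 7, 8, 10, 12}

An element a ∈ Z/14Z (with a ≠ 0) is a zero-divisor iff gcd(a, 14) > 1 (because a is a unit precisely when gcd(a, n) = 1, and in Z/nZ every nonzero, non-unit element is a zero-divisor). Scan a = 1, ..., 13 and keep those with gcd(a, 14) > 1:
  gcd(2, 14) = 2, gcd(4, 14) = 2, gcd(6, 14) = 2, gcd(7, 14) = 7, gcd(8, 14) = 2, gcd(10, 14) = 2, gcd(12, 14) = 2.
All other a ∈ {1, ..., 13} have gcd(a, 14) = 1 and are units. So the nonzero zero-divisors are exactly the 7 values of a appearing in this scan.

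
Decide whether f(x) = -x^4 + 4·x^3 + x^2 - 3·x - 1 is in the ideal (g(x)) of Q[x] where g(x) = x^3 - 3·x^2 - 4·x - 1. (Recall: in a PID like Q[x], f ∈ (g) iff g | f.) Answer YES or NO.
In Q[x] the ideal (g) consists of all multiples of g, so f ∈ (g) iff g | f, i.e. iff the remainder of f on division by g is 0. Divide f by g (g is monic, so eliminate the leading term of the running remainder at each step):
  leading term -x^4: subtract (-x)·g(x) = -x^4 + 3·x^3 + 4·x^2 + x, leaving x^3 - 3·x^2 - 4·x - 1
  leading term x^3: subtract (1)·g(x) = x^3 - 3·x^2 - 4·x - 1, leaving 0
The remainder is 0, so f(x) = g(x) · h(x) with h(x) = 1 - x. Hence g | f, i.e. f ∈ (g).

Final answer: YES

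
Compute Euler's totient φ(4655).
φ(4655) = 3024

φ is multiplicative, with φ(p^e) = p^e − p^(e−1). Factorise 4655 = 5 · 7^2 · 19. Then
  φ(4655) = (5 − 1) · (7^2 − 7^1) · (19 − 1) = 4 · 42 · 18 = 3024.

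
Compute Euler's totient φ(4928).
φ is multiplicative, with φ(p^e) = p^e − p^(e−1). Factorise 4928 = 2^6 · 7 · 11. Then
  φ(4928) = (2^6 − 2^5) · (7 − 1) · (11 − 1) = 32 · 6 · 10 = 1920.

Final answer: φ(4928) = 1920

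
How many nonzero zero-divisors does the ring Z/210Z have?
In Z/210Z each nonzero element is either a unit (gcd with 210 is 1) or a zero-divisor (gcd > 1). The number of units is φ(210): factorise 210 = 2 · 3 · 5 · 7, so φ(210) = (2 − 1) · (3 − 1) · (5 − 1) · (7 − 1) = 1 · 2 · 4 · 6 = 48. The nonzero elements number 210 − 1 = 209. Hence the nonzero zero-divisors number 209 − 48 = 161.

Final answer: Z/210Z has 161 nonzero zero-divisors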